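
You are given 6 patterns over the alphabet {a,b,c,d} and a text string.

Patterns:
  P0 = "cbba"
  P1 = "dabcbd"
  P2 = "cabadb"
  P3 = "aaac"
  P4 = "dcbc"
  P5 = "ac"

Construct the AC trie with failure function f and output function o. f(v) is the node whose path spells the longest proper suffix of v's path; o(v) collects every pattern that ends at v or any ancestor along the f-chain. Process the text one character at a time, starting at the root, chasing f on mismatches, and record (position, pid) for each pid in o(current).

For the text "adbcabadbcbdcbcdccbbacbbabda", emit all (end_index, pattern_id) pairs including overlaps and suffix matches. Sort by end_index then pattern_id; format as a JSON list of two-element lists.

Build:
Trie (insert patterns):
  0='ε' goto a→16 c→1 d→5
  1='c' goto a→11 b→2
  2='cb' goto b→3
  3='cbb' goto a→4
  4='cbba' goto ·  ←P0
  5='d' goto a→6 c→20
  6='da' goto b→7
  7='dab' goto c→8
  8='dabc' goto b→9
  9='dabcb' goto d→10
  10='dabcbd' goto ·  ←P1
  11='ca' goto b→12
  12='cab' goto a→13
  13='caba' goto d→14
  14='cabad' goto b→15
  15='cabadb' goto ·  ←P2
  16='a' goto a→17 c→23
  17='aa' goto a→18
  18='aaa' goto c→19
  19='aaac' goto ·  ←P3
  20='dc' goto b→21
  21='dcb' goto c→22
  22='dcbc' goto ·  ←P4
  23='ac' goto ·  ←P5

Failure links (BFS by depth):
  n1('c'): parent n0 fail=0; on 'c' 0 → fail=0;  out ∅∪∅=∅
  n5('d'): parent n0 fail=0; on 'd' 0 → fail=0;  out ∅∪∅=∅
  n16('a'): parent n0 fail=0; on 'a' 0 → fail=0;  out ∅∪∅=∅
  n2('cb'): parent n1 fail=0; on 'b' 0 → fail=0;  out ∅∪∅=∅
  n6('da'): parent n5 fail=0; on 'a' 0 → fail=16;  out ∅∪∅=∅
  n11('ca'): parent n1 fail=0; on 'a' 0 → fail=16;  out ∅∪∅=∅
  n17('aa'): parent n16 fail=0; on 'a' 0 → fail=16;  out ∅∪∅=∅
  n20('dc'): parent n5 fail=0; on 'c' 0 → fail=1;  out ∅∪∅=∅
  n23('ac'): parent n16 fail=0; on 'c' 0 → fail=1;  out {5}∪∅={5}
  n3('cbb'): parent n2 fail=0; on 'b' 0 → fail=0;  out ∅∪∅=∅
  n7('dab'): parent n6 fail=16; on 'b' 16→0 → fail=0;  out ∅∪∅=∅
  n12('cab'): parent n11 fail=16; on 'b' 16→0 → fail=0;  out ∅∪∅=∅
  n18('aaa'): parent n17 fail=16; on 'a' 16 → fail=17;  out ∅∪∅=∅
  n21('dcb'): parent n20 fail=1; on 'b' 1 → fail=2;  out ∅∪∅=∅
  n4('cbba'): parent n3 fail=0; on 'a' 0 → fail=16;  out {0}∪∅={0}
  n8('dabc'): parent n7 fail=0; on 'c' 0 → fail=1;  out ∅∪∅=∅
  n13('caba'): parent n12 fail=0; on 'a' 0 → fail=16;  out ∅∪∅=∅
  n19('aaac'): parent n18 fail=17; on 'c' 17→16 → fail=23;  out {3}∪{5}={3,5}
  n22('dcbc'): parent n21 fail=2; on 'c' 2→0 → fail=1;  out {4}∪∅={4}
  n9('dabcb'): parent n8 fail=1; on 'b' 1 → fail=2;  out ∅∪∅=∅
  n14('cabad'): parent n13 fail=16; on 'd' 16→0 → fail=5;  out ∅∪∅=∅
  n10('dabcbd'): parent n9 fail=2; on 'd' 2→0 → fail=5;  out {1}∪∅={1}
  n15('cabadb'): parent n14 fail=5; on 'b' 5→0 → fail=0;  out {2}∪∅={2}

Run:
pos 0 'a': at 16
pos 1 'd': at 5 (fail-walked)
pos 2 'b': at 0 (fail-walked)
pos 3 'c': at 1
pos 4 'a': at 11
pos 5 'b': at 12
pos 6 'a': at 13
pos 7 'd': at 14
pos 8 'b': at 15  → match P2@[3:8]
pos 9 'c': at 1 (fail-walked)
pos 10 'b': at 2
pos 11 'd': at 5 (fail-walked)
pos 12 'c': at 20
pos 13 'b': at 21
pos 14 'c': at 22  → match P4@[11:14]
pos 15 'd': at 5 (fail-walked)
pos 16 'c': at 20
pos 17 'c': at 1 (fail-walked)
pos 18 'b': at 2
pos 19 'b': at 3
pos 20 'a': at 4  → match P0@[17:20]
pos 21 'c': at 23 (fail-walked)  → match P5@[20:21]
pos 22 'b': at 2 (fail-walked)
pos 23 'b': at 3
pos 24 'a': at 4  → match P0@[21:24]
pos 25 'b': at 0 (fail-walked)
pos 26 'd': at 5
pos 27 'a': at 6

All matches (sorted): [[8,2],[14,4],[20,0],[21,5],[24,0]]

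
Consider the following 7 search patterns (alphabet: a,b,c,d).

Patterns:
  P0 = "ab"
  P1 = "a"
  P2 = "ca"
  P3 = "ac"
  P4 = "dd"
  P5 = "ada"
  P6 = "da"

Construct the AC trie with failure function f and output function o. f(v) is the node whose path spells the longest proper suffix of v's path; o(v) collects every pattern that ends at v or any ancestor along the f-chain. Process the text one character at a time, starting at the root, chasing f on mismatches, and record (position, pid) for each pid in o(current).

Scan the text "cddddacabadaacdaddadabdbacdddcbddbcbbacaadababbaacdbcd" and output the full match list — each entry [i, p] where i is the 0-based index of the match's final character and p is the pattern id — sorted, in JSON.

Build:
Trie (insert patterns):
  n0 'ε': a→1 c→3 d→6
  n1 'a': b→2 c→5 d→8  ←P1
  n2 'ab': ·  ←P0
  n3 'c': a→4
  n4 'ca': ·  ←P2
  n5 'ac': ·  ←P3
  n6 'd': a→10 d→7
  n7 'dd': ·  ←P4
  n8 'ad': a→9
  n9 'ada': ·  ←P5
  n10 'da': ·  ←P6

BFS fail/out derivation:
  fail(1) 'a': from fail(0)=0 chase 'a': 0 ⇒ 0;  out={1}∪out(0)={1}
  fail(3) 'c': from fail(0)=0 chase 'c': 0 ⇒ 0;  out=∅∪out(0)=∅
  fail(6) 'd': from fail(0)=0 chase 'd': 0 ⇒ 0;  out=∅∪out(0)=∅
  fail(2) 'ab': from fail(1)=0 chase 'b': 0 ⇒ 0;  out={0}∪out(0)={0}
  fail(4) 'ca': from fail(3)=0 chase 'a': 0 ⇒ 1;  out={2}∪out(1)={1,2}
  fail(5) 'ac': from fail(1)=0 chase 'c': 0 ⇒ 3;  out={3}∪out(3)={3}
  fail(7) 'dd': from fail(6)=0 chase 'd': 0 ⇒ 6;  out={4}∪out(6)={4}
  fail(8) 'ad': from fail(1)=0 chase 'd': 0 ⇒ 6;  out=∅∪out(6)=∅
  fail(10) 'da': from fail(6)=0 chase 'a': 0 ⇒ 1;  out={6}∪out(1)={1,6}
  fail(9) 'ada': from fail(8)=6 chase 'a': 6 ⇒ 10;  out={5}∪out(10)={1,5,6}

Scan:
i=0 'c': node 0→3
i=1 'd': node 3→6 (via fail)
i=2 'd': node 6→7  emit P4@[1:2]
i=3 'd': node 7→7 (via fail)  emit P4@[2:3]
i=4 'd': node 7→7 (via fail)  emit P4@[3:4]
i=5 'a': node 7→10 (via fail)  emit P1@[5:5],P6@[4:5]
i=6 'c': node 10→5 (via fail)  emit P3@[5:6]
i=7 'a': node 5→4 (via fail)  emit P1@[7:7],P2@[6:7]
i=8 'b': node 4→2 (via fail)  emit P0@[7:8]
i=9 'a': node 2→1 (via fail)  emit P1@[9:9]
i=10 'd': node 1→8
i=11 'a': node 8→9  emit P1@[11:11],P5@[9:11],P6@[10:11]
i=12 'a': node 9→1 (via fail)  emit P1@[12:12]
i=13 'c': node 1→5  emit P3@[12:13]
i=14 'd': node 5→6 (via fail)
i=15 'a': node 6→10  emit P1@[15:15],P6@[14:15]
i=16 'd': node 10→8 (via fail)
i=17 'd': node 8→7 (via fail)  emit P4@[16:17]
i=18 'a': node 7→10 (via fail)  emit P1@[18:18],P6@[17:18]
i=19 'd': node 10→8 (via fail)
i=20 'a': node 8→9  emit P1@[20:20],P5@[18:20],P6@[19:20]
i=21 'b': node 9→2 (via fail)  emit P0@[20:21]
i=22 'd': node 2→6 (via fail)
i=23 'b': node 6→0 (via fail)
i=24 'a': node 0→1  emit P1@[24:24]
i=25 'c': node 1→5  emit P3@[24:25]
i=26 'd': node 5→6 (via fail)
i=27 'd': node 6→7  emit P4@[26:27]
i=28 'd': node 7→7 (via fail)  emit P4@[27:28]
i=29 'c': node 7→3 (via fail)
i=30 'b': node 3→0 (via fail)
i=31 'd': node 0→6
i=32 'd': node 6→7  emit P4@[31:32]
i=33 'b': node 7→0 (via fail)
i=34 'c': node 0→3
i=35 'b': node 3→0 (via fail)
i=36 'b': node 0→0
i=37 'a': node 0→1  emit P1@[37:37]
i=38 'c': node 1→5  emit P3@[37:38]
i=39 'a': node 5→4 (via fail)  emit P1@[39:39],P2@[38:39]
i=40 'a': node 4→1 (via fail)  emit P1@[40:40]
i=41 'd': node 1→8
i=42 'a': node 8→9  emit P1@[42:42],P5@[40:42],P6@[41:42]
i=43 'b': node 9→2 (via fail)  emit P0@[42:43]
i=44 'a': node 2→1 (via fail)  emit P1@[44:44]
i=45 'b': node 1→2  emit P0@[44:45]
i=46 'b': node 2→0 (via fail)
i=47 'a': node 0→1  emit P1@[47:47]
i=48 'a': node 1→1 (via fail)  emit P1@[48:48]
i=49 'c': node 1→5  emit P3@[48:49]
i=50 'd': node 5→6 (via fail)
i=51 'b': node 6→0 (via fail)
i=52 'c': node 0→3
i=53 'd': node 3→6 (via fail)

Result: [[2,4],[3,4],[4,4],[5,1],[5,6],[6,3],[7,1],[7,2],[8,0],[9,1],[11,1],[11,5],[11,6],[12,1],[13,3],[15,1],[15,6],[17,4],[18,1],[18,6],[20,1],[20,5],[20,6],[21,0],[24,1],[25,3],[27,4],[28,4],[32,4],[37,1],[38,3],[39,1],[39,2],[40,1],[42,1],[42,5],[42,6],[43,0],[44,1],[45,0],[47,1],[48,1],[49,3]]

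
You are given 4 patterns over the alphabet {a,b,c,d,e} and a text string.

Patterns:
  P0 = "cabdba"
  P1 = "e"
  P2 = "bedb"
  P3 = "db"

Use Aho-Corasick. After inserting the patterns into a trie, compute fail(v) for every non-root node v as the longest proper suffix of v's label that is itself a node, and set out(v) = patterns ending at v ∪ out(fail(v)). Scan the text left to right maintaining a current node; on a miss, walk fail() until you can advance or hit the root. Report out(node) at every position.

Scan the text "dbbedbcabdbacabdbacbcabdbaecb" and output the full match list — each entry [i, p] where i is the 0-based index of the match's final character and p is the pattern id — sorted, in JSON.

Build:
Trie (insert patterns):
  n0 'ε': b→8 c→1 d→12 e→7
  n1 'c': a→2
  n2 'ca': b→3
  n3 'cab': d→4
  n4 'cabd': b→5
  n5 'cabdb': a→6
  n6 'cabdba': ·  [P0 ends]
  n7 'e': ·  [P1 ends]
  n8 'b': e→9
  n9 'be': d→10
  n10 'bed': b→11
  n11 'bedb': ·  [P2 ends]
  n12 'd': b→13
  n13 'db': ·  [P3 ends]

BFS fail/out derivation:
  fail(1) 'c': from fail(0)=0 chase 'c': 0 ⇒ 0;  out=∅∪out(0)=∅
  fail(7) 'e': from fail(0)=0 chase 'e': 0 ⇒ 0;  out={1}∪out(0)={1}
  fail(8) 'b': from fail(0)=0 chase 'b': 0 ⇒ 0;  out=∅∪out(0)=∅
  fail(12) 'd': from fail(0)=0 chase 'd': 0 ⇒ 0;  out=∅∪out(0)=∅
  fail(2) 'ca': from fail(1)=0 chase 'a': 0 ⇒ 0;  out=∅∪out(0)=∅
  fail(9) 'be': from fail(8)=0 chase 'e': 0 ⇒ 7;  out=∅∪out(7)={1}
  fail(13) 'db': from fail(12)=0 chase 'b': 0 ⇒ 8;  out={3}∪out(8)={3}
  fail(3) 'cab': from fail(2)=0 chase 'b': 0 ⇒ 8;  out=∅∪out(8)=∅
  fail(10) 'bed': from fail(9)=7 chase 'd': 7→0 ⇒ 12;  out=∅∪out(12)=∅
  fail(4) 'cabd': from fail(3)=8 chase 'd': 8→0 ⇒ 12;  out=∅∪out(12)=∅
  fail(11) 'bedb': from fail(10)=12 chase 'b': 12 ⇒ 13;  out={2}∪out(13)={2,3}
  fail(5) 'cabdb': from fail(4)=12 chase 'b': 12 ⇒ 13;  out=∅∪out(13)={3}
  fail(6) 'cabdba': from fail(5)=13 chase 'a': 13→8→0 ⇒ 0;  out={0}∪out(0)={0}

Run:
i=0 'd': node 0→12
i=1 'b': node 12→13  → match P3@[0:1]
i=2 'b': node 13→8 ·f
i=3 'e': node 8→9  → match P1@[3:3]
i=4 'd': node 9→10
i=5 'b': node 10→11  → match P2@[2:5],P3@[4:5]
i=6 'c': node 11→1 ·f
i=7 'a': node 1→2
i=8 'b': node 2→3
i=9 'd': node 3→4
i=10 'b': node 4→5  → match P3@[9:10]
i=11 'a': node 5→6  → match P0@[6:11]
i=12 'c': node 6→1 ·f
i=13 'a': node 1→2
i=14 'b': node 2→3
i=15 'd': node 3→4
i=16 'b': node 4→5  → match P3@[15:16]
i=17 'a': node 5→6  → match P0@[12:17]
i=18 'c': node 6→1 ·f
i=19 'b': node 1→8 ·f
i=20 'c': node 8→1 ·f
i=21 'a': node 1→2
i=22 'b': node 2→3
i=23 'd': node 3→4
i=24 'b': node 4→5  → match P3@[23:24]
i=25 'a': node 5→6  → match P0@[20:25]
i=26 'e': node 6→7 ·f  → match P1@[26:26]
i=27 'c': node 7→1 ·f
i=28 'b': node 1→8 ·f

All matches (sorted): [[1,3],[3,1],[5,2],[5,3],[10,3],[11,0],[16,3],[17,0],[24,3],[25,0],[26,1]]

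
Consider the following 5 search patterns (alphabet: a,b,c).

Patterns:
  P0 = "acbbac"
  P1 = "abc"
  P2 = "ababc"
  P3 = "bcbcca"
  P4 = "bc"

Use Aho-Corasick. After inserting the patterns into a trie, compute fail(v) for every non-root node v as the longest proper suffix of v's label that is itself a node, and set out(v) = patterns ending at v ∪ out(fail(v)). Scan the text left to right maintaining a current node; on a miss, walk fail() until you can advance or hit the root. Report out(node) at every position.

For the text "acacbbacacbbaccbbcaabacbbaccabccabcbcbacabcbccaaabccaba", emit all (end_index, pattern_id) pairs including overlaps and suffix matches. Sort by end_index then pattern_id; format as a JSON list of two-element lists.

Build:
Trie nodes:
  n0 'ε': a→1 b→12
  n1 'a': b→7 c→2
  n2 'ac': b→3
  n3 'acb': b→4
  n4 'acbb': a→5
  n5 'acbba': c→6
  n6 'acbbac': ·  ←P0
  n7 'ab': a→9 c→8
  n8 'abc': ·  ←P1
  n9 'aba': b→10
  n10 'abab': c→11
  n11 'ababc': ·  ←P2
  n12 'b': c→13
  n13 'bc': b→14  ←P4
  n14 'bcb': c→15
  n15 'bcbc': c→16
  n16 'bcbcc': a→17
  n17 'bcbcca': ·  ←P3

Failure links (BFS by depth):
  fail(1) 'a': from fail(0)=0 chase 'a': 0 ⇒ 0;  out=∅∪out(0)=∅
  fail(12) 'b': from fail(0)=0 chase 'b': 0 ⇒ 0;  out=∅∪out(0)=∅
  fail(2) 'ac': from fail(1)=0 chase 'c': 0 ⇒ 0;  out=∅∪out(0)=∅
  fail(7) 'ab': from fail(1)=0 chase 'b': 0 ⇒ 12;  out=∅∪out(12)=∅
  fail(13) 'bc': from fail(12)=0 chase 'c': 0 ⇒ 0;  out={4}∪out(0)={4}
  fail(3) 'acb': from fail(2)=0 chase 'b': 0 ⇒ 12;  out=∅∪out(12)=∅
  fail(8) 'abc': from fail(7)=12 chase 'c': 12 ⇒ 13;  out={1}∪out(13)={1,4}
  fail(9) 'aba': from fail(7)=12 chase 'a': 12→0 ⇒ 1;  out=∅∪out(1)=∅
  fail(14) 'bcb': from fail(13)=0 chase 'b': 0 ⇒ 12;  out=∅∪out(12)=∅
  fail(4) 'acbb': from fail(3)=12 chase 'b': 12→0 ⇒ 12;  out=∅∪out(12)=∅
  fail(10) 'abab': from fail(9)=1 chase 'b': 1 ⇒ 7;  out=∅∪out(7)=∅
  fail(15) 'bcbc': from fail(14)=12 chase 'c': 12 ⇒ 13;  out=∅∪out(13)={4}
  fail(5) 'acbba': from fail(4)=12 chase 'a': 12→0 ⇒ 1;  out=∅∪out(1)=∅
  fail(11) 'ababc': from fail(10)=7 chase 'c': 7 ⇒ 8;  out={2}∪out(8)={1,2,4}
  fail(16) 'bcbcc': from fail(15)=13 chase 'c': 13→0 ⇒ 0;  out=∅∪out(0)=∅
  fail(6) 'acbbac': from fail(5)=1 chase 'c': 1 ⇒ 2;  out={0}∪out(2)={0}
  fail(17) 'bcbcca': from fail(16)=0 chase 'a': 0 ⇒ 1;  out={3}∪out(1)={3}

Scan:
i=0 'a': node 0→1
i=1 'c': node 1→2
i=2 'a': node 2→1 ·f
i=3 'c': node 1→2
i=4 'b': node 2→3
i=5 'b': node 3→4
i=6 'a': node 4→5
i=7 'c': node 5→6  emit P0@[2:7]
i=8 'a': node 6→1 ·f
i=9 'c': node 1→2
i=10 'b': node 2→3
i=11 'b': node 3→4
i=12 'a': node 4→5
i=13 'c': node 5→6  emit P0@[8:13]
i=14 'c': node 6→0 ·f
i=15 'b': node 0→12
i=16 'b': node 12→12 ·f
i=17 'c': node 12→13  emit P4@[16:17]
i=18 'a': node 13→1 ·f
i=19 'a': node 1→1 ·f
i=20 'b': node 1→7
i=21 'a': node 7→9
i=22 'c': node 9→2 ·f
i=23 'b': node 2→3
i=24 'b': node 3→4
i=25 'a': node 4→5
i=26 'c': node 5→6  emit P0@[21:26]
i=27 'c': node 6→0 ·f
i=28 'a': node 0→1
i=29 'b': node 1→7
i=30 'c': node 7→8  emit P1@[28:30],P4@[29:30]
i=31 'c': node 8→0 ·f
i=32 'a': node 0→1
i=33 'b': node 1→7
i=34 'c': node 7→8  emit P1@[32:34],P4@[33:34]
i=35 'b': node 8→14 ·f
i=36 'c': node 14→15  emit P4@[35:36]
i=37 'b': node 15→14 ·f
i=38 'a': node 14→1 ·f
i=39 'c': node 1→2
i=40 'a': node 2→1 ·f
i=41 'b': node 1→7
i=42 'c': node 7→8  emit P1@[40:42],P4@[41:42]
i=43 'b': node 8→14 ·f
i=44 'c': node 14→15  emit P4@[43:44]
i=45 'c': node 15→16
i=46 'a': node 16→17  emit P3@[41:46]
i=47 'a': node 17→1 ·f
i=48 'a': node 1→1 ·f
i=49 'b': node 1→7
i=50 'c': node 7→8  emit P1@[48:50],P4@[49:50]
i=51 'c': node 8→0 ·f
i=52 'a': node 0→1
i=53 'b': node 1→7
i=54 'a': node 7→9

Result: [[7,0],[13,0],[17,4],[26,0],[30,1],[30,4],[34,1],[34,4],[36,4],[42,1],[42,4],[44,4],[46,3],[50,1],[50,4]]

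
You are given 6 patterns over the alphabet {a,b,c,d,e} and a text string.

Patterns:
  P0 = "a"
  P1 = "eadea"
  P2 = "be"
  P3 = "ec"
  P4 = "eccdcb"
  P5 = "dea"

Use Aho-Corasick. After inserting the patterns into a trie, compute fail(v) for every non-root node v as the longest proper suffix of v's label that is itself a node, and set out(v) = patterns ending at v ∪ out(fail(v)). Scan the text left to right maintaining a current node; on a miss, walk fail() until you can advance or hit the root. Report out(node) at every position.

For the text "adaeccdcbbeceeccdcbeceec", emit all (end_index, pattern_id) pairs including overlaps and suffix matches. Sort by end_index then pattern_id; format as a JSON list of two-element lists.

Build:
Trie (insert patterns):
  n0 'ε': a→1 b→7 d→14 e→2
  n1 'a': ·  ←P0
  n2 'e': a→3 c→9
  n3 'ea': d→4
  n4 'ead': e→5
  n5 'eade': a→6
  n6 'eadea': ·  ←P1
  n7 'b': e→8
  n8 'be': ·  ←P2
  n9 'ec': c→10  ←P3
  n10 'ecc': d→11
  n11 'eccd': c→12
  n12 'eccdc': b→13
  n13 'eccdcb': ·  ←P4
  n14 'd': e→15
  n15 'de': a→16
  n16 'dea': ·  ←P5

Failure links (BFS by depth):
  fail(1) 'a': from fail(0)=0 chase 'a': 0 ⇒ 0;  out={0}∪out(0)={0}
  fail(2) 'e': from fail(0)=0 chase 'e': 0 ⇒ 0;  out=∅∪out(0)=∅
  fail(7) 'b': from fail(0)=0 chase 'b': 0 ⇒ 0;  out=∅∪out(0)=∅
  fail(14) 'd': from fail(0)=0 chase 'd': 0 ⇒ 0;  out=∅∪out(0)=∅
  fail(3) 'ea': from fail(2)=0 chase 'a': 0 ⇒ 1;  out=∅∪out(1)={0}
  fail(8) 'be': from fail(7)=0 chase 'e': 0 ⇒ 2;  out={2}∪out(2)={2}
  fail(9) 'ec': from fail(2)=0 chase 'c': 0 ⇒ 0;  out={3}∪out(0)={3}
  fail(15) 'de': from fail(14)=0 chase 'e': 0 ⇒ 2;  out=∅∪out(2)=∅
  fail(4) 'ead': from fail(3)=1 chase 'd': 1→0 ⇒ 14;  out=∅∪out(14)=∅
  fail(10) 'ecc': from fail(9)=0 chase 'c': 0 ⇒ 0;  out=∅∪out(0)=∅
  fail(16) 'dea': from fail(15)=2 chase 'a': 2 ⇒ 3;  out={5}∪out(3)={0,5}
  fail(5) 'eade': from fail(4)=14 chase 'e': 14 ⇒ 15;  out=∅∪out(15)=∅
  fail(11) 'eccd': from fail(10)=0 chase 'd': 0 ⇒ 14;  out=∅∪out(14)=∅
  fail(6) 'eadea': from fail(5)=15 chase 'a': 15 ⇒ 16;  out={1}∪out(16)={0,1,5}
  fail(12) 'eccdc': from fail(11)=14 chase 'c': 14→0 ⇒ 0;  out=∅∪out(0)=∅
  fail(13) 'eccdcb': from fail(12)=0 chase 'b': 0 ⇒ 7;  out={4}∪out(7)={4}

Scan:
i=0 'a': node 0→1  emit P0@[0:0]
i=1 'd': node 1→14 (fail-walked)
i=2 'a': node 14→1 (fail-walked)  emit P0@[2:2]
i=3 'e': node 1→2 (fail-walked)
i=4 'c': node 2→9  emit P3@[3:4]
i=5 'c': node 9→10
i=6 'd': node 10→11
i=7 'c': node 11→12
i=8 'b': node 12→13  emit P4@[3:8]
i=9 'b': node 13→7 (fail-walked)
i=10 'e': node 7→8  emit P2@[9:10]
i=11 'c': node 8→9 (fail-walked)  emit P3@[10:11]
i=12 'e': node 9→2 (fail-walked)
i=13 'e': node 2→2 (fail-walked)
i=14 'c': node 2→9  emit P3@[13:14]
i=15 'c': node 9→10
i=16 'd': node 10→11
i=17 'c': node 11→12
i=18 'b': node 12→13  emit P4@[13:18]
i=19 'e': node 13→8 (fail-walked)  emit P2@[18:19]
i=20 'c': node 8→9 (fail-walked)  emit P3@[19:20]
i=21 'e': node 9→2 (fail-walked)
i=22 'e': node 2→2 (fail-walked)
i=23 'c': node 2→9  emit P3@[22:23]

Result: [[0,0],[2,0],[4,3],[8,4],[10,2],[11,3],[14,3],[18,4],[19,2],[20,3],[23,3]]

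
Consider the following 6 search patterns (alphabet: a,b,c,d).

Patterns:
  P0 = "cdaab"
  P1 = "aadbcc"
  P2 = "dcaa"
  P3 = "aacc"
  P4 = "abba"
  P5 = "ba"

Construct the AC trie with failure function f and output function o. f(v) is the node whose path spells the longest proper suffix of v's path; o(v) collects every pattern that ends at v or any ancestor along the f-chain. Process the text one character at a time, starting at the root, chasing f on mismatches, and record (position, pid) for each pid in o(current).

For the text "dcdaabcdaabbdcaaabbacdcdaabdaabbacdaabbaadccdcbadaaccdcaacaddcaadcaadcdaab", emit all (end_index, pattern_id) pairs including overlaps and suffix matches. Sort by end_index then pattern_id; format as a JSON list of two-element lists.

Build:
Trie (insert patterns):
  0='ε' goto a→6 b→21 c→1 d→12
  1='c' goto d→2
  2='cd' goto a→3
  3='cda' goto a→4
  4='cdaa' goto b→5
  5='cdaab' goto ·  [P0 ends]
  6='a' goto a→7 b→18
  7='aa' goto c→16 d→8
  8='aad' goto b→9
  9='aadb' goto c→10
  10='aadbc' goto c→11
  11='aadbcc' goto ·  [P1 ends]
  12='d' goto c→13
  13='dc' goto a→14
  14='dca' goto a→15
  15='dcaa' goto ·  [P2 ends]
  16='aac' goto c→17
  17='aacc' goto ·  [P3 ends]
  18='ab' goto b→19
  19='abb' goto a→20
  20='abba' goto ·  [P4 ends]
  21='b' goto a→22
  22='ba' goto ·  [P5 ends]

Failure links (BFS by depth):
  fail(1) 'c': from fail(0)=0 chase 'c': 0 ⇒ 0;  out=∅∪out(0)=∅
  fail(6) 'a': from fail(0)=0 chase 'a': 0 ⇒ 0;  out=∅∪out(0)=∅
  fail(12) 'd': from fail(0)=0 chase 'd': 0 ⇒ 0;  out=∅∪out(0)=∅
  fail(21) 'b': from fail(0)=0 chase 'b': 0 ⇒ 0;  out=∅∪out(0)=∅
  fail(2) 'cd': from fail(1)=0 chase 'd': 0 ⇒ 12;  out=∅∪out(12)=∅
  fail(7) 'aa': from fail(6)=0 chase 'a': 0 ⇒ 6;  out=∅∪out(6)=∅
  fail(13) 'dc': from fail(12)=0 chase 'c': 0 ⇒ 1;  out=∅∪out(1)=∅
  fail(18) 'ab': from fail(6)=0 chase 'b': 0 ⇒ 21;  out=∅∪out(21)=∅
  fail(22) 'ba': from fail(21)=0 chase 'a': 0 ⇒ 6;  out={5}∪out(6)={5}
  fail(3) 'cda': from fail(2)=12 chase 'a': 12→0 ⇒ 6;  out=∅∪out(6)=∅
  fail(8) 'aad': from fail(7)=6 chase 'd': 6→0 ⇒ 12;  out=∅∪out(12)=∅
  fail(14) 'dca': from fail(13)=1 chase 'a': 1→0 ⇒ 6;  out=∅∪out(6)=∅
  fail(16) 'aac': from fail(7)=6 chase 'c': 6→0 ⇒ 1;  out=∅∪out(1)=∅
  fail(19) 'abb': from fail(18)=21 chase 'b': 21→0 ⇒ 21;  out=∅∪out(21)=∅
  fail(4) 'cdaa': from fail(3)=6 chase 'a': 6 ⇒ 7;  out=∅∪out(7)=∅
  fail(9) 'aadb': from fail(8)=12 chase 'b': 12→0 ⇒ 21;  out=∅∪out(21)=∅
  fail(15) 'dcaa': from fail(14)=6 chase 'a': 6 ⇒ 7;  out={2}∪out(7)={2}
  fail(17) 'aacc': from fail(16)=1 chase 'c': 1→0 ⇒ 1;  out={3}∪out(1)={3}
  fail(20) 'abba': from fail(19)=21 chase 'a': 21 ⇒ 22;  out={4}∪out(22)={4,5}
  fail(5) 'cdaab': from fail(4)=7 chase 'b': 7→6 ⇒ 18;  out={0}∪out(18)={0}
  fail(10) 'aadbc': from fail(9)=21 chase 'c': 21→0 ⇒ 1;  out=∅∪out(1)=∅
  fail(11) 'aadbcc': from fail(10)=1 chase 'c': 1→0 ⇒ 1;  out={1}∪out(1)={1}

Scan:
pos 0 'd': at 12
pos 1 'c': at 13
pos 2 'd': at 2 ·f
pos 3 'a': at 3
pos 4 'a': at 4
pos 5 'b': at 5  ** P0@[1:5]
pos 6 'c': at 1 ·f
pos 7 'd': at 2
pos 8 'a': at 3
pos 9 'a': at 4
pos 10 'b': at 5  ** P0@[6:10]
pos 11 'b': at 19 ·f
pos 12 'd': at 12 ·f
pos 13 'c': at 13
pos 14 'a': at 14
pos 15 'a': at 15  ** P2@[12:15]
pos 16 'a': at 7 ·f
pos 17 'b': at 18 ·f
pos 18 'b': at 19
pos 19 'a': at 20  ** P4@[16:19],P5@[18:19]
pos 20 'c': at 1 ·f
pos 21 'd': at 2
pos 22 'c': at 13 ·f
pos 23 'd': at 2 ·f
pos 24 'a': at 3
pos 25 'a': at 4
pos 26 'b': at 5  ** P0@[22:26]
pos 27 'd': at 12 ·f
pos 28 'a': at 6 ·f
pos 29 'a': at 7
pos 30 'b': at 18 ·f
pos 31 'b': at 19
pos 32 'a': at 20  ** P4@[29:32],P5@[31:32]
pos 33 'c': at 1 ·f
pos 34 'd': at 2
pos 35 'a': at 3
pos 36 'a': at 4
pos 37 'b': at 5  ** P0@[33:37]
pos 38 'b': at 19 ·f
pos 39 'a': at 20  ** P4@[36:39],P5@[38:39]
pos 40 'a': at 7 ·f
pos 41 'd': at 8
pos 42 'c': at 13 ·f
pos 43 'c': at 1 ·f
pos 44 'd': at 2
pos 45 'c': at 13 ·f
pos 46 'b': at 21 ·f
pos 47 'a': at 22  ** P5@[46:47]
pos 48 'd': at 12 ·f
pos 49 'a': at 6 ·f
pos 50 'a': at 7
pos 51 'c': at 16
pos 52 'c': at 17  ** P3@[49:52]
pos 53 'd': at 2 ·f
pos 54 'c': at 13 ·f
pos 55 'a': at 14
pos 56 'a': at 15  ** P2@[53:56]
pos 57 'c': at 16 ·f
pos 58 'a': at 6 ·f
pos 59 'd': at 12 ·f
pos 60 'd': at 12 ·f
pos 61 'c': at 13
pos 62 'a': at 14
pos 63 'a': at 15  ** P2@[60:63]
pos 64 'd': at 8 ·f
pos 65 'c': at 13 ·f
pos 66 'a': at 14
pos 67 'a': at 15  ** P2@[64:67]
pos 68 'd': at 8 ·f
pos 69 'c': at 13 ·f
pos 70 'd': at 2 ·f
pos 71 'a': at 3
pos 72 'a': at 4
pos 73 'b': at 5  ** P0@[69:73]

All matches (sorted): [[5,0],[10,0],[15,2],[19,4],[19,5],[26,0],[32,4],[32,5],[37,0],[39,4],[39,5],[47,5],[52,3],[56,2],[63,2],[67,2],[73,0]]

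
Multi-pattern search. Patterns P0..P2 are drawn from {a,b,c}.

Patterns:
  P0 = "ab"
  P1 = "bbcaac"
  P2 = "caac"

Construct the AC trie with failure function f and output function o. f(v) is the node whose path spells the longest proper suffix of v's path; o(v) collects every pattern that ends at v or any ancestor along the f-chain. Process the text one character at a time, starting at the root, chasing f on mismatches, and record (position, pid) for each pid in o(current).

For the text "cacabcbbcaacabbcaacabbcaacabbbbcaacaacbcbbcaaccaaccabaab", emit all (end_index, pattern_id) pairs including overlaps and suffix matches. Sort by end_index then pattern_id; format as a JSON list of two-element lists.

Build:
Trie (insert patterns):
  n0 'ε': a→1 b→3 c→9
  n1 'a': b→2
  n2 'ab': ·  ←P0
  n3 'b': b→4
  n4 'bb': c→5
  n5 'bbc': a→6
  n6 'bbca': a→7
  n7 'bbcaa': c→8
  n8 'bbcaac': ·  ←P1
  n9 'c': a→10
  n10 'ca': a→11
  n11 'caa': c→12
  n12 'caac': ·  ←P2

Failure links (BFS by depth):
  fail(1) 'a': from fail(0)=0 chase 'a': 0 ⇒ 0;  out=∅∪out(0)=∅
  fail(3) 'b': from fail(0)=0 chase 'b': 0 ⇒ 0;  out=∅∪out(0)=∅
  fail(9) 'c': from fail(0)=0 chase 'c': 0 ⇒ 0;  out=∅∪out(0)=∅
  fail(2) 'ab': from fail(1)=0 chase 'b': 0 ⇒ 3;  out={0}∪out(3)={0}
  fail(4) 'bb': from fail(3)=0 chase 'b': 0 ⇒ 3;  out=∅∪out(3)=∅
  fail(10) 'ca': from fail(9)=0 chase 'a': 0 ⇒ 1;  out=∅∪out(1)=∅
  fail(5) 'bbc': from fail(4)=3 chase 'c': 3→0 ⇒ 9;  out=∅∪out(9)=∅
  fail(11) 'caa': from fail(10)=1 chase 'a': 1→0 ⇒ 1;  out=∅∪out(1)=∅
  fail(6) 'bbca': from fail(5)=9 chase 'a': 9 ⇒ 10;  out=∅∪out(10)=∅
  fail(12) 'caac': from fail(11)=1 chase 'c': 1→0 ⇒ 9;  out={2}∪out(9)={2}
  fail(7) 'bbcaa': from fail(6)=10 chase 'a': 10 ⇒ 11;  out=∅∪out(11)=∅
  fail(8) 'bbcaac': from fail(7)=11 chase 'c': 11 ⇒ 12;  out={1}∪out(12)={1,2}

Text stream:
i=0 'c': node 0→9
i=1 'a': node 9→10
i=2 'c': node 10→9 ·f
i=3 'a': node 9→10
i=4 'b': node 10→2 ·f  → match P0@[3:4]
i=5 'c': node 2→9 ·f
i=6 'b': node 9→3 ·f
i=7 'b': node 3→4
i=8 'c': node 4→5
i=9 'a': node 5→6
i=10 'a': node 6→7
i=11 'c': node 7→8  → match P1@[6:11],P2@[8:11]
i=12 'a': node 8→10 ·f
i=13 'b': node 10→2 ·f  → match P0@[12:13]
i=14 'b': node 2→4 ·f
i=15 'c': node 4→5
i=16 'a': node 5→6
i=17 'a': node 6→7
i=18 'c': node 7→8  → match P1@[13:18],P2@[15:18]
i=19 'a': node 8→10 ·f
i=20 'b': node 10→2 ·f  → match P0@[19:20]
i=21 'b': node 2→4 ·f
i=22 'c': node 4→5
i=23 'a': node 5→6
i=24 'a': node 6→7
i=25 'c': node 7→8  → match P1@[20:25],P2@[22:25]
i=26 'a': node 8→10 ·f
i=27 'b': node 10→2 ·f  → match P0@[26:27]
i=28 'b': node 2→4 ·f
i=29 'b': node 4→4 ·f
i=30 'b': node 4→4 ·f
i=31 'c': node 4→5
i=32 'a': node 5→6
i=33 'a': node 6→7
i=34 'c': node 7→8  → match P1@[29:34],P2@[31:34]
i=35 'a': node 8→10 ·f
i=36 'a': node 10→11
i=37 'c': node 11→12  → match P2@[34:37]
i=38 'b': node 12→3 ·f
i=39 'c': node 3→9 ·f
i=40 'b': node 9→3 ·f
i=41 'b': node 3→4
i=42 'c': node 4→5
i=43 'a': node 5→6
i=44 'a': node 6→7
i=45 'c': node 7→8  → match P1@[40:45],P2@[42:45]
i=46 'c': node 8→9 ·f
i=47 'a': node 9→10
i=48 'a': node 10→11
i=49 'c': node 11→12  → match P2@[46:49]
i=50 'c': node 12→9 ·f
i=51 'a': node 9→10
i=52 'b': node 10→2 ·f  → match P0@[51:52]
i=53 'a': node 2→1 ·f
i=54 'a': node 1→1 ·f
i=55 'b': node 1→2  → match P0@[54:55]

Matches: [[4,0],[11,1],[11,2],[13,0],[18,1],[18,2],[20,0],[25,1],[25,2],[27,0],[34,1],[34,2],[37,2],[45,1],[45,2],[49,2],[52,0],[55,0]]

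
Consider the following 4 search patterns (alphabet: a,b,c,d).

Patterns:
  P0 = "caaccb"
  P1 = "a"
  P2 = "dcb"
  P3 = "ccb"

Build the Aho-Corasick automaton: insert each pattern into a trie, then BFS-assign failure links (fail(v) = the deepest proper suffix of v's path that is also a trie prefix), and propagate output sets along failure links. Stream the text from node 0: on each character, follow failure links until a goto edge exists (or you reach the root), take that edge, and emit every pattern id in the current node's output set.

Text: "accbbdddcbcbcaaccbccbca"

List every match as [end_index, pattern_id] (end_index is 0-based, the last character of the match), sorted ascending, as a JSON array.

Build:
Trie nodes:
  0='ε' goto a→7 c→1 d→8
  1='c' goto a→2 c→11
  2='ca' goto a→3
  3='caa' goto c→4
  4='caac' goto c→5
  5='caacc' goto b→6
  6='caaccb' goto ·  [P0 ends]
  7='a' goto ·  [P1 ends]
  8='d' goto c→9
  9='dc' goto b→10
  10='dcb' goto ·  [P2 ends]
  11='cc' goto b→12
  12='ccb' goto ·  [P3 ends]

Failure links (BFS by depth):
  n1('c'): parent n0 fail=0; on 'c' 0 → fail=0;  out ∅∪∅=∅
  n7('a'): parent n0 fail=0; on 'a' 0 → fail=0;  out {1}∪∅={1}
  n8('d'): parent n0 fail=0; on 'd' 0 → fail=0;  out ∅∪∅=∅
  n2('ca'): parent n1 fail=0; on 'a' 0 → fail=7;  out ∅∪{1}={1}
  n9('dc'): parent n8 fail=0; on 'c' 0 → fail=1;  out ∅∪∅=∅
  n11('cc'): parent n1 fail=0; on 'c' 0 → fail=1;  out ∅∪∅=∅
  n3('caa'): parent n2 fail=7; on 'a' 7→0 → fail=7;  out ∅∪{1}={1}
  n10('dcb'): parent n9 fail=1; on 'b' 1→0 → fail=0;  out {2}∪∅={2}
  n12('ccb'): parent n11 fail=1; on 'b' 1→0 → fail=0;  out {3}∪∅={3}
  n4('caac'): parent n3 fail=7; on 'c' 7→0 → fail=1;  out ∅∪∅=∅
  n5('caacc'): parent n4 fail=1; on 'c' 1 → fail=11;  out ∅∪∅=∅
  n6('caaccb'): parent n5 fail=11; on 'b' 11 → fail=12;  out {0}∪{3}={0,3}

Run:
i=0 'a': node 0→7  ** P1@[0:0]
i=1 'c': node 7→1 (via fail)
i=2 'c': node 1→11
i=3 'b': node 11→12  ** P3@[1:3]
i=4 'b': node 12→0 (via fail)
i=5 'd': node 0→8
i=6 'd': node 8→8 (via fail)
i=7 'd': node 8→8 (via fail)
i=8 'c': node 8→9
i=9 'b': node 9→10  ** P2@[7:9]
i=10 'c': node 10→1 (via fail)
i=11 'b': node 1→0 (via fail)
i=12 'c': node 0→1
i=13 'a': node 1→2  ** P1@[13:13]
i=14 'a': node 2→3  ** P1@[14:14]
i=15 'c': node 3→4
i=16 'c': node 4→5
i=17 'b': node 5→6  ** P0@[12:17],P3@[15:17]
i=18 'c': node 6→1 (via fail)
i=19 'c': node 1→11
i=20 'b': node 11→12  ** P3@[18:20]
i=21 'c': node 12→1 (via fail)
i=22 'a': node 1→2  ** P1@[22:22]

Matches: [[0,1],[3,3],[9,2],[13,1],[14,1],[17,0],[17,3],[20,3],[22,1]]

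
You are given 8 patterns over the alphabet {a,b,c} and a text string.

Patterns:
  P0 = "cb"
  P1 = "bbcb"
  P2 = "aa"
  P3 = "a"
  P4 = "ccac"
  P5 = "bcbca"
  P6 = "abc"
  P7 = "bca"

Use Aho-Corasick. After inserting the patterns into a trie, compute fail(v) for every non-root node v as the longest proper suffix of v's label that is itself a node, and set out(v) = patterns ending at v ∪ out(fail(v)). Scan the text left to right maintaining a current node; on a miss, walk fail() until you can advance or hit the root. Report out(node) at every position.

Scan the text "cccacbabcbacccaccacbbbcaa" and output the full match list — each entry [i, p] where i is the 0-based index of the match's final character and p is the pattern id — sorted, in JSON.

Build automaton:
Trie (insert patterns):
  0='ε' goto a→7 b→3 c→1
  1='c' goto b→2 c→9
  2='cb' goto ·  [P0 ends]
  3='b' goto b→4 c→12
  4='bb' goto c→5
  5='bbc' goto b→6
  6='bbcb' goto ·  [P1 ends]
  7='a' goto a→8 b→16  [P3 ends]
  8='aa' goto ·  [P2 ends]
  9='cc' goto a→10
  10='cca' goto c→11
  11='ccac' goto ·  [P4 ends]
  12='bc' goto a→18 b→13
  13='bcb' goto c→14
  14='bcbc' goto a→15
  15='bcbca' goto ·  [P5 ends]
  16='ab' goto c→17
  17='abc' goto ·  [P6 ends]
  18='bca' goto ·  [P7 ends]

Failure links (BFS by depth):
  n1('c'): parent n0 fail=0; on 'c' 0 → fail=0;  out ∅∪∅=∅
  n3('b'): parent n0 fail=0; on 'b' 0 → fail=0;  out ∅∪∅=∅
  n7('a'): parent n0 fail=0; on 'a' 0 → fail=0;  out {3}∪∅={3}
  n2('cb'): parent n1 fail=0; on 'b' 0 → fail=3;  out {0}∪∅={0}
  n4('bb'): parent n3 fail=0; on 'b' 0 → fail=3;  out ∅∪∅=∅
  n8('aa'): parent n7 fail=0; on 'a' 0 → fail=7;  out {2}∪{3}={2,3}
  n9('cc'): parent n1 fail=0; on 'c' 0 → fail=1;  out ∅∪∅=∅
  n12('bc'): parent n3 fail=0; on 'c' 0 → fail=1;  out ∅∪∅=∅
  n16('ab'): parent n7 fail=0; on 'b' 0 → fail=3;  out ∅∪∅=∅
  n5('bbc'): parent n4 fail=3; on 'c' 3 → fail=12;  out ∅∪∅=∅
  n10('cca'): parent n9 fail=1; on 'a' 1→0 → fail=7;  out ∅∪{3}={3}
  n13('bcb'): parent n12 fail=1; on 'b' 1 → fail=2;  out ∅∪{0}={0}
  n17('abc'): parent n16 fail=3; on 'c' 3 → fail=12;  out {6}∪∅={6}
  n18('bca'): parent n12 fail=1; on 'a' 1→0 → fail=7;  out {7}∪{3}={3,7}
  n6('bbcb'): parent n5 fail=12; on 'b' 12 → fail=13;  out {1}∪{0}={0,1}
  n11('ccac'): parent n10 fail=7; on 'c' 7→0 → fail=1;  out {4}∪∅={4}
  n14('bcbc'): parent n13 fail=2; on 'c' 2→3 → fail=12;  out ∅∪∅=∅
  n15('bcbca'): parent n14 fail=12; on 'a' 12 → fail=18;  out {5}∪{3,7}={3,5,7}

Run:
i=0 'c': node 0→1
i=1 'c': node 1→9
i=2 'c': node 9→9 (fail-walked)
i=3 'a': node 9→10  ** P3@[3:3]
i=4 'c': node 10→11  ** P4@[1:4]
i=5 'b': node 11→2 (fail-walked)  ** P0@[4:5]
i=6 'a': node 2→7 (fail-walked)  ** P3@[6:6]
i=7 'b': node 7→16
i=8 'c': node 16→17  ** P6@[6:8]
i=9 'b': node 17→13 (fail-walked)  ** P0@[8:9]
i=10 'a': node 13→7 (fail-walked)  ** P3@[10:10]
i=11 'c': node 7→1 (fail-walked)
i=12 'c': node 1→9
i=13 'c': node 9→9 (fail-walked)
i=14 'a': node 9→10  ** P3@[14:14]
i=15 'c': node 10→11  ** P4@[12:15]
i=16 'c': node 11→9 (fail-walked)
i=17 'a': node 9→10  ** P3@[17:17]
i=18 'c': node 10→11  ** P4@[15:18]
i=19 'b': node 11→2 (fail-walked)  ** P0@[18:19]
i=20 'b': node 2→4 (fail-walked)
i=21 'b': node 4→4 (fail-walked)
i=22 'c': node 4→5
i=23 'a': node 5→18 (fail-walked)  ** P3@[23:23],P7@[21:23]
i=24 'a': node 18→8 (fail-walked)  ** P2@[23:24],P3@[24:24]

Result: [[3,3],[4,4],[5,0],[6,3],[8,6],[9,0],[10,3],[14,3],[15,4],[17,3],[18,4],[19,0],[23,3],[23,7],[24,2],[24,3]]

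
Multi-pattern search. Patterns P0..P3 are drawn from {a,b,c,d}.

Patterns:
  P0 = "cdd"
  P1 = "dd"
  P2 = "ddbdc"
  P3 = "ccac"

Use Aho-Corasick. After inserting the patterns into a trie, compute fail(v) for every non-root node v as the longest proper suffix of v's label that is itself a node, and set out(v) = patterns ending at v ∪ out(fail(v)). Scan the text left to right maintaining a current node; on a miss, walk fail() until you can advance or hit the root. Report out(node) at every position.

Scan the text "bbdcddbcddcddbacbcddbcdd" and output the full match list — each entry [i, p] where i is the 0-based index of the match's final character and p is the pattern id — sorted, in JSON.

Build automaton:
Trie (insert patterns):
  0='ε' goto c→1 d→4
  1='c' goto c→9 d→2
  2='cd' goto d→3
  3='cdd' goto ·  [P0 ends]
  4='d' goto d→5
  5='dd' goto b→6  [P1 ends]
  6='ddb' goto d→7
  7='ddbd' goto c→8
  8='ddbdc' goto ·  [P2 ends]
  9='cc' goto a→10
  10='cca' goto c→11
  11='ccac' goto ·  [P3 ends]

Failure links (BFS by depth):
  n1('c'): parent n0 fail=0; on 'c' 0 → fail=0;  out ∅∪∅=∅
  n4('d'): parent n0 fail=0; on 'd' 0 → fail=0;  out ∅∪∅=∅
  n2('cd'): parent n1 fail=0; on 'd' 0 → fail=4;  out ∅∪∅=∅
  n5('dd'): parent n4 fail=0; on 'd' 0 → fail=4;  out {1}∪∅={1}
  n9('cc'): parent n1 fail=0; on 'c' 0 → fail=1;  out ∅∪∅=∅
  n3('cdd'): parent n2 fail=4; on 'd' 4 → fail=5;  out {0}∪{1}={0,1}
  n6('ddb'): parent n5 fail=4; on 'b' 4→0 → fail=0;  out ∅∪∅=∅
  n10('cca'): parent n9 fail=1; on 'a' 1→0 → fail=0;  out ∅∪∅=∅
  n7('ddbd'): parent n6 fail=0; on 'd' 0 → fail=4;  out ∅∪∅=∅
  n11('ccac'): parent n10 fail=0; on 'c' 0 → fail=1;  out {3}∪∅={3}
  n8('ddbdc'): parent n7 fail=4; on 'c' 4→0 → fail=1;  out {2}∪∅={2}

Scan:
[0] read 'b'  n0⇒n0
[1] read 'b'  n0⇒n0
[2] read 'd'  n0⇒n4
[3] read 'c'  n4⇒n1 ·f
[4] read 'd'  n1⇒n2
[5] read 'd'  n2⇒n3  emit P0@[3:5],P1@[4:5]
[6] read 'b'  n3⇒n6 ·f
[7] read 'c'  n6⇒n1 ·f
[8] read 'd'  n1⇒n2
[9] read 'd'  n2⇒n3  emit P0@[7:9],P1@[8:9]
[10] read 'c'  n3⇒n1 ·f
[11] read 'd'  n1⇒n2
[12] read 'd'  n2⇒n3  emit P0@[10:12],P1@[11:12]
[13] read 'b'  n3⇒n6 ·f
[14] read 'a'  n6⇒n0 ·f
[15] read 'c'  n0⇒n1
[16] read 'b'  n1⇒n0 ·f
[17] read 'c'  n0⇒n1
[18] read 'd'  n1⇒n2
[19] read 'd'  n2⇒n3  emit P0@[17:19],P1@[18:19]
[20] read 'b'  n3⇒n6 ·f
[21] read 'c'  n6⇒n1 ·f
[22] read 'd'  n1⇒n2
[23] read 'd'  n2⇒n3  emit P0@[21:23],P1@[22:23]

All matches (sorted): [[5,0],[5,1],[9,0],[9,1],[12,0],[12,1],[19,0],[19,1],[23,0],[23,1]]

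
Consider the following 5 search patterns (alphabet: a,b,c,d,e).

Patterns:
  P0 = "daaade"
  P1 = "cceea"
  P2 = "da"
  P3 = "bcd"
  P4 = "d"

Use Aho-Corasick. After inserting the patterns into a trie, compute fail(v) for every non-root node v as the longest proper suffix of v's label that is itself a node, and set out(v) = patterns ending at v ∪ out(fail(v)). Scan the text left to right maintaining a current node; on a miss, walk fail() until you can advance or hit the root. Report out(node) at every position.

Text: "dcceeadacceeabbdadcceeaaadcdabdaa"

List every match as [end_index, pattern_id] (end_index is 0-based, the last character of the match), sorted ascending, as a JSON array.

Build:
Trie nodes:
  0='ε' goto b→12 c→7 d→1
  1='d' goto a→2  ←P4
  2='da' goto a→3  ←P2
  3='daa' goto a→4
  4='daaa' goto d→5
  5='daaad' goto e→6
  6='daaade' goto ·  ←P0
  7='c' goto c→8
  8='cc' goto e→9
  9='cce' goto e→10
  10='ccee' goto a→11
  11='cceea' goto ·  ←P1
  12='b' goto c→13
  13='bc' goto d→14
  14='bcd' goto ·  ←P3

Failure links (BFS by depth):
  n1('d'): parent n0 fail=0; on 'd' 0 → fail=0;  out {4}∪∅={4}
  n7('c'): parent n0 fail=0; on 'c' 0 → fail=0;  out ∅∪∅=∅
  n12('b'): parent n0 fail=0; on 'b' 0 → fail=0;  out ∅∪∅=∅
  n2('da'): parent n1 fail=0; on 'a' 0 → fail=0;  out {2}∪∅={2}
  n8('cc'): parent n7 fail=0; on 'c' 0 → fail=7;  out ∅∪∅=∅
  n13('bc'): parent n12 fail=0; on 'c' 0 → fail=7;  out ∅∪∅=∅
  n3('daa'): parent n2 fail=0; on 'a' 0 → fail=0;  out ∅∪∅=∅
  n9('cce'): parent n8 fail=7; on 'e' 7→0 → fail=0;  out ∅∪∅=∅
  n14('bcd'): parent n13 fail=7; on 'd' 7→0 → fail=1;  out {3}∪{4}={3,4}
  n4('daaa'): parent n3 fail=0; on 'a' 0 → fail=0;  out ∅∪∅=∅
  n10('ccee'): parent n9 fail=0; on 'e' 0 → fail=0;  out ∅∪∅=∅
  n5('daaad'): parent n4 fail=0; on 'd' 0 → fail=1;  out ∅∪{4}={4}
  n11('cceea'): parent n10 fail=0; on 'a' 0 → fail=0;  out {1}∪∅={1}
  n6('daaade'): parent n5 fail=1; on 'e' 1→0 → fail=0;  out {0}∪∅={0}

Scan:
[0] read 'd'  n0⇒n1  ** P4@[0:0]
[1] read 'c'  n1⇒n7 ·f
[2] read 'c'  n7⇒n8
[3] read 'e'  n8⇒n9
[4] read 'e'  n9⇒n10
[5] read 'a'  n10⇒n11  ** P1@[1:5]
[6] read 'd'  n11⇒n1 ·f  ** P4@[6:6]
[7] read 'a'  n1⇒n2  ** P2@[6:7]
[8] read 'c'  n2⇒n7 ·f
[9] read 'c'  n7⇒n8
[10] read 'e'  n8⇒n9
[11] read 'e'  n9⇒n10
[12] read 'a'  n10⇒n11  ** P1@[8:12]
[13] read 'b'  n11⇒n12 ·f
[14] read 'b'  n12⇒n12 ·f
[15] read 'd'  n12⇒n1 ·f  ** P4@[15:15]
[16] read 'a'  n1⇒n2  ** P2@[15:16]
[17] read 'd'  n2⇒n1 ·f  ** P4@[17:17]
[18] read 'c'  n1⇒n7 ·f
[19] read 'c'  n7⇒n8
[20] read 'e'  n8⇒n9
[21] read 'e'  n9⇒n10
[22] read 'a'  n10⇒n11  ** P1@[18:22]
[23] read 'a'  n11⇒n0 ·f
[24] read 'a'  n0⇒n0
[25] read 'd'  n0⇒n1  ** P4@[25:25]
[26] read 'c'  n1⇒n7 ·f
[27] read 'd'  n7⇒n1 ·f  ** P4@[27:27]
[28] read 'a'  n1⇒n2  ** P2@[27:28]
[29] read 'b'  n2⇒n12 ·f
[30] read 'd'  n12⇒n1 ·f  ** P4@[30:30]
[31] read 'a'  n1⇒n2  ** P2@[30:31]
[32] read 'a'  n2⇒n3

Result: [[0,4],[5,1],[6,4],[7,2],[12,1],[15,4],[16,2],[17,4],[22,1],[25,4],[27,4],[28,2],[30,4],[31,2]]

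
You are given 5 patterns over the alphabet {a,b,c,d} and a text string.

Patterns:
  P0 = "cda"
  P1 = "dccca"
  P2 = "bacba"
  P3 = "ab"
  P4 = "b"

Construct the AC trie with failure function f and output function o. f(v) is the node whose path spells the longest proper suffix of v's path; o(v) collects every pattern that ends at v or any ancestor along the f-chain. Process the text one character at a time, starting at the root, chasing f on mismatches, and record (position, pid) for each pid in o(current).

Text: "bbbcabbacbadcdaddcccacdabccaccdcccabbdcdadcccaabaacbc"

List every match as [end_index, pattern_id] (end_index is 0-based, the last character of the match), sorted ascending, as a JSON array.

Build:
Trie (insert patterns):
  n0 'ε': a→14 b→9 c→1 d→4
  n1 'c': d→2
  n2 'cd': a→3
  n3 'cda': ·  [P0 ends]
  n4 'd': c→5
  n5 'dc': c→6
  n6 'dcc': c→7
  n7 'dccc': a→8
  n8 'dccca': ·  [P1 ends]
  n9 'b': a→10  [P4 ends]
  n10 'ba': c→11
  n11 'bac': b→12
  n12 'bacb': a→13
  n13 'bacba': ·  [P2 ends]
  n14 'a': b→15
  n15 'ab': ·  [P3 ends]

Failure links (BFS by depth):
  fail(1) 'c': from fail(0)=0 chase 'c': 0 ⇒ 0;  out=∅∪out(0)=∅
  fail(4) 'd': from fail(0)=0 chase 'd': 0 ⇒ 0;  out=∅∪out(0)=∅
  fail(9) 'b': from fail(0)=0 chase 'b': 0 ⇒ 0;  out={4}∪out(0)={4}
  fail(14) 'a': from fail(0)=0 chase 'a': 0 ⇒ 0;  out=∅∪out(0)=∅
  fail(2) 'cd': from fail(1)=0 chase 'd': 0 ⇒ 4;  out=∅∪out(4)=∅
  fail(5) 'dc': from fail(4)=0 chase 'c': 0 ⇒ 1;  out=∅∪out(1)=∅
  fail(10) 'ba': from fail(9)=0 chase 'a': 0 ⇒ 14;  out=∅∪out(14)=∅
  fail(15) 'ab': from fail(14)=0 chase 'b': 0 ⇒ 9;  out={3}∪out(9)={3,4}
  fail(3) 'cda': from fail(2)=4 chase 'a': 4→0 ⇒ 14;  out={0}∪out(14)={0}
  fail(6) 'dcc': from fail(5)=1 chase 'c': 1→0 ⇒ 1;  out=∅∪out(1)=∅
  fail(11) 'bac': from fail(10)=14 chase 'c': 14→0 ⇒ 1;  out=∅∪out(1)=∅
  fail(7) 'dccc': from fail(6)=1 chase 'c': 1→0 ⇒ 1;  out=∅∪out(1)=∅
  fail(12) 'bacb': from fail(11)=1 chase 'b': 1→0 ⇒ 9;  out=∅∪out(9)={4}
  fail(8) 'dccca': from fail(7)=1 chase 'a': 1→0 ⇒ 14;  out={1}∪out(14)={1}
  fail(13) 'bacba': from fail(12)=9 chase 'a': 9 ⇒ 10;  out={2}∪out(10)={2}

Scan:
i=0 'b': node 0→9  → match P4@[0:0]
i=1 'b': node 9→9 (via fail)  → match P4@[1:1]
i=2 'b': node 9→9 (via fail)  → match P4@[2:2]
i=3 'c': node 9→1 (via fail)
i=4 'a': node 1→14 (via fail)
i=5 'b': node 14→15  → match P3@[4:5],P4@[5:5]
i=6 'b': node 15→9 (via fail)  → match P4@[6:6]
i=7 'a': node 9→10
i=8 'c': node 10→11
i=9 'b': node 11→12  → match P4@[9:9]
i=10 'a': node 12→13  → match P2@[6:10]
i=11 'd': node 13→4 (via fail)
i=12 'c': node 4→5
i=13 'd': node 5→2 (via fail)
i=14 'a': node 2→3  → match P0@[12:14]
i=15 'd': node 3→4 (via fail)
i=16 'd': node 4→4 (via fail)
i=17 'c': node 4→5
i=18 'c': node 5→6
i=19 'c': node 6→7
i=20 'a': node 7→8  → match P1@[16:20]
i=21 'c': node 8→1 (via fail)
i=22 'd': node 1→2
i=23 'a': node 2→3  → match P0@[21:23]
i=24 'b': node 3→15 (via fail)  → match P3@[23:24],P4@[24:24]
i=25 'c': node 15→1 (via fail)
i=26 'c': node 1→1 (via fail)
i=27 'a': node 1→14 (via fail)
i=28 'c': node 14→1 (via fail)
i=29 'c': node 1→1 (via fail)
i=30 'd': node 1→2
i=31 'c': node 2→5 (via fail)
i=32 'c': node 5→6
i=33 'c': node 6→7
i=34 'a': node 7→8  → match P1@[30:34]
i=35 'b': node 8→15 (via fail)  → match P3@[34:35],P4@[35:35]
i=36 'b': node 15→9 (via fail)  → match P4@[36:36]
i=37 'd': node 9→4 (via fail)
i=38 'c': node 4→5
i=39 'd': node 5→2 (via fail)
i=40 'a': node 2→3  → match P0@[38:40]
i=41 'd': node 3→4 (via fail)
i=42 'c': node 4→5
i=43 'c': node 5→6
i=44 'c': node 6→7
i=45 'a': node 7→8  → match P1@[41:45]
i=46 'a': node 8→14 (via fail)
i=47 'b': node 14→15  → match P3@[46:47],P4@[47:47]
i=48 'a': node 15→10 (via fail)
i=49 'a': node 10→14 (via fail)
i=50 'c': node 14→1 (via fail)
i=51 'b': node 1→9 (via fail)  → match P4@[51:51]
i=52 'c': node 9→1 (via fail)

All matches (sorted): [[0,4],[1,4],[2,4],[5,3],[5,4],[6,4],[9,4],[10,2],[14,0],[20,1],[23,0],[24,3],[24,4],[34,1],[35,3],[35,4],[36,4],[40,0],[45,1],[47,3],[47,4],[51,4]]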